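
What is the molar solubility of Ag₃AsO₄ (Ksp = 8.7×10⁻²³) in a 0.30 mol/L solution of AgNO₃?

3.2×10⁻²¹ M

Ag₃AsO₄(s) ⇌ 3 Ag⁺(aq) + AsO₄³⁻(aq)
Ag⁺ is already present at 0.30 mol/L. If s mol/L of Ag₃AsO₄ dissolves, [AsO₄³⁻] = s while [Ag⁺] ≈ 0.30 mol/L.
Ksp = [Ag⁺]^3[AsO₄³⁻] = (0.30)^3s
s = 8.7×10⁻²³ / (0.30)^3 = 3.2×10⁻²¹
s = 3.2×10⁻²¹ mol/L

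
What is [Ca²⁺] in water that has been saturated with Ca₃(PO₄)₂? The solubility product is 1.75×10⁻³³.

Ca₃(PO₄)₂(s) ⇌ 3 Ca²⁺(aq) + 2 PO₄³⁻(aq)
For each mole of Ca₃(PO₄)₂ that dissolves per liter, [Ca²⁺] = 3s and [PO₄³⁻] = 2s; let s denote this solubility.
Ksp = [Ca²⁺]^3[PO₄³⁻]^2 = (3s)^3 · (2s)^2 = 108s^5 = 1.75×10⁻³³
s = 1.10×10⁻⁷ mol/L
[Ca²⁺] = 3s = 3.30×10⁻⁷ mol/L

3.30×10⁻⁷ M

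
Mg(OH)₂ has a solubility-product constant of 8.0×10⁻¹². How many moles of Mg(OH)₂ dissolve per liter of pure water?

1.3×10⁻⁴ M

Mg(OH)₂(s) ⇌ Mg²⁺(aq) + 2 OH⁻(aq)
Let s be the molar solubility. Then [Mg²⁺] = s and [OH⁻] = 2s.
Ksp = [Mg²⁺][OH⁻]^2 = s · (2s)^2 = 4s^3
4s^3 = 8.0×10⁻¹²  ⇒  s^3 = 2.0×10⁻¹²
s = (2.0×10⁻¹²)^(1/3) = 1.3×10⁻⁴ M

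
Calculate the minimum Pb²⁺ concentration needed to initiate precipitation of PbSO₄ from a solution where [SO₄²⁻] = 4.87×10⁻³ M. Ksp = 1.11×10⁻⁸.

Precipitation of each salt begins when its ion product equals Ksp.
PbSO₄(s) ⇌ Pb²⁺(aq) + SO₄²⁻(aq)
Ksp = [Pb²⁺][SO₄²⁻] = [Pb²⁺](4.87×10⁻³)
[Pb²⁺] = 1.11×10⁻⁸ / (4.87×10⁻³) = 2.28×10⁻⁶
[Pb²⁺] = 2.28×10⁻⁶ M

2.28×10⁻⁶ M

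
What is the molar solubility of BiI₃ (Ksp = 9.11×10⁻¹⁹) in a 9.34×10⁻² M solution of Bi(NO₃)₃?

7.12×10⁻⁷ M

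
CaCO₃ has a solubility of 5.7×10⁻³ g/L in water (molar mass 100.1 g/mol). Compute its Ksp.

Ksp = 3.2×10⁻⁹

s = (5.7×10⁻³ g L⁻¹)/(100.1 g mol⁻¹) = 5.694×10⁻⁵ M
CaCO₃(s) ⇌ Ca²⁺(aq) + CO₃²⁻(aq)
With molar solubility s: [Ca²⁺] = s, [CO₃²⁻] = s.
Ksp = [Ca²⁺][CO₃²⁻] = s · s = s^2
Ksp = (5.694×10⁻⁵)^2 = 3.2×10⁻⁹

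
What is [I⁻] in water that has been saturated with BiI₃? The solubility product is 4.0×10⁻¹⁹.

3.3×10⁻⁵ M

BiI₃(s) ⇌ Bi³⁺(aq) + 3 I⁻(aq)
If s mol/L of BiI₃ dissolves, [Bi³⁺] = s and [I⁻] = 3s.
Ksp = [Bi³⁺][I⁻]^3 = s · (3s)^3 = 27s^4 = 4.0×10⁻¹⁹
s = 1.1×10⁻⁵ M
[I⁻] = 3s = 3.3×10⁻⁵ M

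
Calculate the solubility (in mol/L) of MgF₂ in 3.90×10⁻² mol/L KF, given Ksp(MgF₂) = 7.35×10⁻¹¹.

4.83×10⁻⁸ M

MgF₂(s) ⇌ Mg²⁺(aq) + 2 F⁻(aq)
F⁻ is already present at 3.90×10⁻² mol/L. If s mol/L of MgF₂ dissolves, [Mg²⁺] = s while [F⁻] ≈ 3.90×10⁻² mol/L.
Ksp = [Mg²⁺][F⁻]^2 = s(3.90×10⁻²)^2
s = 7.35×10⁻¹¹ / (3.90×10⁻²)^2 = 4.83×10⁻⁸
s = 4.83×10⁻⁸ mol/L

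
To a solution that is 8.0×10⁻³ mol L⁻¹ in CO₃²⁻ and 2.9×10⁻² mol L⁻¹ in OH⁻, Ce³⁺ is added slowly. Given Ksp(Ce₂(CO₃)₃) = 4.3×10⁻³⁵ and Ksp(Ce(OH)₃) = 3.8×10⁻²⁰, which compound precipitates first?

Ce(OH)₃

A salt starts to precipitate once the ion product Q reaches its Ksp.
For Ce₂(CO₃)₃: [Ce³⁺] = (Ksp/[CO₃²⁻]^3)^(1/2) = 9.2×10⁻¹⁵ mol L⁻¹
For Ce(OH)₃: [Ce³⁺] = (Ksp/[OH⁻]^3) = 1.6×10⁻¹⁵ mol L⁻¹
Since Ce(OH)₃ needs less Ce³⁺ to reach saturation, it precipitates first.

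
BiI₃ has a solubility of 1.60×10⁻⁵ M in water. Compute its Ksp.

Ksp = 1.77×10⁻¹⁸

BiI₃(s) ⇌ Bi³⁺(aq) + 3 I⁻(aq)
For each mole of BiI₃ that dissolves per liter, [Bi³⁺] = s and [I⁻] = 3s; let s denote this solubility.
Ksp = [Bi³⁺][I⁻]^3 = s · (3s)^3 = 27s^4
Ksp = 27 × (1.60×10⁻⁵)^4 = 1.77×10⁻¹⁸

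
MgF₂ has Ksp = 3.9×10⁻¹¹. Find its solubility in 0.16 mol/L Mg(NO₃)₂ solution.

MgF₂(s) ⇌ Mg²⁺(aq) + 2 F⁻(aq)
Let s be the solubility of MgF₂ here. The common ion gives [Mg²⁺] ≈ 0.16 mol/L, and [F⁻] = 2s.
Ksp = [Mg²⁺][F⁻]^2 = (0.16)(2s)^2
(2s)^2 = 3.9×10⁻¹¹ / (0.16) = 2.4×10⁻¹⁰
s = 7.8×10⁻⁶ mol/L

7.8×10⁻⁶ M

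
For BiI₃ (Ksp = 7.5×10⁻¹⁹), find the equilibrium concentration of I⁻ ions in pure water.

BiI₃(s) ⇌ Bi³⁺(aq) + 3 I⁻(aq)
Let s be the molar solubility. Then [Bi³⁺] = s and [I⁻] = 3s.
Ksp = [Bi³⁺][I⁻]^3 = s · (3s)^3 = 27s^4 = 7.5×10⁻¹⁹
s = 1.3×10⁻⁵ mol L⁻¹
[I⁻] = 3s = 3.9×10⁻⁵ mol L⁻¹

3.9×10⁻⁵ M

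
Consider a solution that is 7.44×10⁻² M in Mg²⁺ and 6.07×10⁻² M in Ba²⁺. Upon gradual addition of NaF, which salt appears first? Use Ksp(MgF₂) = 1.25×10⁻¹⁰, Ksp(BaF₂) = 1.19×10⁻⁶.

MgF₂

Precipitation begins when Q = Ksp.
For MgF₂: [F⁻] = (Ksp/[Mg²⁺])^(1/2) = 4.10×10⁻⁵ M
For BaF₂: [F⁻] = (Ksp/[Ba²⁺])^(1/2) = 4.43×10⁻³ M
MgF₂ requires the lower [F⁻], so it precipitates first.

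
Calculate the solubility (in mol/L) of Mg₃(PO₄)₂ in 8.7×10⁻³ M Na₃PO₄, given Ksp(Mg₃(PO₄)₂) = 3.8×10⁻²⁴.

Mg₃(PO₄)₂(s) ⇌ 3 Mg²⁺(aq) + 2 PO₄³⁻(aq)
With PO₄³⁻ already at 8.7×10⁻³ M and s small, take [PO₄³⁻] ≈ 8.7×10⁻³ M and [Mg²⁺] = 3s.
Ksp = [Mg²⁺]^3[PO₄³⁻]^2 = (3s)^3(8.7×10⁻³)^2
(3s)^3 = 3.8×10⁻²⁴ / (8.7×10⁻³)^2 = 5.0×10⁻²⁰
s = 1.2×10⁻⁷ M

1.2×10⁻⁷ M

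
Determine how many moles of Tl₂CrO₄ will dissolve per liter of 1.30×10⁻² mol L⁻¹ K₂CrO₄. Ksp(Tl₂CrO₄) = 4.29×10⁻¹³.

2.87×10⁻⁶ M

Tl₂CrO₄(s) ⇌ 2 Tl⁺(aq) + CrO₄²⁻(aq)
The solution already contains CrO₄²⁻ at 1.30×10⁻² mol L⁻¹. Let s be the molar solubility of Tl₂CrO₄.
[CrO₄²⁻] ≈ 1.30×10⁻² mol L⁻¹ (common ion dominates); [Tl⁺] = 2s.
Ksp = [Tl⁺]^2[CrO₄²⁻] = (2s)^2(1.30×10⁻²)
(2s)^2 = 4.29×10⁻¹³ / (1.30×10⁻²) = 3.30×10⁻¹¹
s = 2.87×10⁻⁶ mol L⁻¹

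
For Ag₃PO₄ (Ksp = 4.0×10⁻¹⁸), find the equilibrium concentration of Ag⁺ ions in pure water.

5.9×10⁻⁵ M

Ag₃PO₄(s) ⇌ 3 Ag⁺(aq) + PO₄³⁻(aq)
If s mol/L of Ag₃PO₄ dissolves, [Ag⁺] = 3s and [PO₄³⁻] = s.
Ksp = [Ag⁺]^3[PO₄³⁻] = (3s)^3 · s = 27s^4 = 4.0×10⁻¹⁸
s = 2.0×10⁻⁵ M
[Ag⁺] = 3s = 5.9×10⁻⁵ M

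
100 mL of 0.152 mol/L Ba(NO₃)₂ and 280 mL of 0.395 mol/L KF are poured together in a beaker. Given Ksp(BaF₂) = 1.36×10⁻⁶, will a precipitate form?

Yes

Total volume after mixing = 100 + 280 = 380 mL.
[Ba²⁺] = (0.152)(100)/380 = 4.00×10⁻² mol/L
[F⁻] = (0.395)(280)/380 = 0.291 mol/L
Q = [Ba²⁺][F⁻]^2 = 3.39×10⁻³
Because Q > Ksp (3.39×10⁻³ vs 1.36×10⁻⁶), a precipitate of BaF₂ forms.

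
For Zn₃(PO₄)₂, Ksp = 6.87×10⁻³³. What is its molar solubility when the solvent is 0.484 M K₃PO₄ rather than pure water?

Zn₃(PO₄)₂(s) ⇌ 3 Zn²⁺(aq) + 2 PO₄³⁻(aq)
PO₄³⁻ is already present at 0.484 M. If s mol/L of Zn₃(PO₄)₂ dissolves, [Zn²⁺] = 3s while [PO₄³⁻] ≈ 0.484 M.
Ksp = [Zn²⁺]^3[PO₄³⁻]^2 = (3s)^3(0.484)^2
(3s)^3 = 6.87×10⁻³³ / (0.484)^2 = 2.93×10⁻³²
s = 1.03×10⁻¹¹ M

1.03×10⁻¹¹ M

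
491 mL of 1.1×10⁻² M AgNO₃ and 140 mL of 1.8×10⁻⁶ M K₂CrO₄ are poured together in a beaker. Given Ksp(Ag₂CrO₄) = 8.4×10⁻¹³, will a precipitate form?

After mixing, V = 491 mL + 140 mL = 631 mL.
[Ag⁺] = (1.1×10⁻²)(491)/631 = 8.6×10⁻³ M
[CrO₄²⁻] = (1.8×10⁻⁶)(140)/631 = 4.0×10⁻⁷ M
Q = [Ag⁺]^2[CrO₄²⁻] = 2.9×10⁻¹¹
Q = 2.9×10⁻¹¹ > Ksp = 8.4×10⁻¹³, so the solution is supersaturated and Ag₂CrO₄ precipitates.

Yes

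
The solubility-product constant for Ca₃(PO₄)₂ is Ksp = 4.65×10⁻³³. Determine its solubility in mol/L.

1.34×10⁻⁷ M

Ca₃(PO₄)₂(s) ⇌ 3 Ca²⁺(aq) + 2 PO₄³⁻(aq)
With molar solubility s: [Ca²⁺] = 3s, [PO₄³⁻] = 2s.
Ksp = [Ca²⁺]^3[PO₄³⁻]^2 = (3s)^3 · (2s)^2 = 108s^5
108s^5 = 4.65×10⁻³³  ⇒  s^5 = 4.31×10⁻³⁵
s = (4.31×10⁻³⁵)^(1/5) = 1.34×10⁻⁷ mol L⁻¹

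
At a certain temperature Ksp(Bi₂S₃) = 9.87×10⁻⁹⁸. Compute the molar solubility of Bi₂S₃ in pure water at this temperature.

Bi₂S₃(s) ⇌ 2 Bi³⁺(aq) + 3 S²⁻(aq)
Let s be the molar solubility. Then [Bi³⁺] = 2s and [S²⁻] = 3s.
Ksp = [Bi³⁺]^2[S²⁻]^3 = (2s)^2 · (3s)^3 = 108s^5
108s^5 = 9.87×10⁻⁹⁸  ⇒  s^5 = 9.14×10⁻¹⁰⁰
s = 1.56×10⁻²⁰ M

1.56×10⁻²⁰ M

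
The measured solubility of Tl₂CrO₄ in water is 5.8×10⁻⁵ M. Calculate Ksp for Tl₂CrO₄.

Ksp = 7.8×10⁻¹³

Tl₂CrO₄(s) ⇌ 2 Tl⁺(aq) + CrO₄²⁻(aq)
For each mole of Tl₂CrO₄ that dissolves per liter, [Tl⁺] = 2s and [CrO₄²⁻] = s; let s denote this solubility.
Ksp = [Tl⁺]^2[CrO₄²⁻] = (2s)^2 · s = 4s^3
Ksp = 4 × (5.8×10⁻⁵)^3 = 7.8×10⁻¹³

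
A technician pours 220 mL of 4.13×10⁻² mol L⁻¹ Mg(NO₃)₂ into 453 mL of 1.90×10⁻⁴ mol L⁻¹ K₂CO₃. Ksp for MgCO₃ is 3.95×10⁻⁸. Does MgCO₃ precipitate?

Yes

Total volume after mixing = 220 + 453 = 673 mL.
[Mg²⁺] = (4.13×10⁻²)(220)/673 = 1.35×10⁻² mol L⁻¹
[CO₃²⁻] = (1.90×10⁻⁴)(453)/673 = 1.28×10⁻⁴ mol L⁻¹
Q = [Mg²⁺][CO₃²⁻] = 1.73×10⁻⁶
Since Q (1.73×10⁻⁶) exceeds Ksp (3.95×10⁻⁸), MgCO₃ will precipitate.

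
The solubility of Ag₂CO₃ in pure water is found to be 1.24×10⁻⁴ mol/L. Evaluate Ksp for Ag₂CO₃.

Ksp = 7.63×10⁻¹²

Ag₂CO₃(s) ⇌ 2 Ag⁺(aq) + CO₃²⁻(aq)
For each mole of Ag₂CO₃ that dissolves per liter, [Ag⁺] = 2s and [CO₃²⁻] = s; let s denote this solubility.
Ksp = [Ag⁺]^2[CO₃²⁻] = (2s)^2 · s = 4s^3
Ksp = 4 × (1.24×10⁻⁴)^3 = 7.63×10⁻¹²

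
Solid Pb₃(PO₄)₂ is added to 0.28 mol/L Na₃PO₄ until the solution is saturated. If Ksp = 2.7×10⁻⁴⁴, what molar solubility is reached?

Pb₃(PO₄)₂(s) ⇌ 3 Pb²⁺(aq) + 2 PO₄³⁻(aq)
The solution already contains PO₄³⁻ at 0.28 mol/L. Let s be the molar solubility of Pb₃(PO₄)₂.
[PO₄³⁻] ≈ 0.28 mol/L (common ion dominates); [Pb²⁺] = 3s.
Ksp = [Pb²⁺]^3[PO₄³⁻]^2 = (3s)^3(0.28)^2
(3s)^3 = 2.7×10⁻⁴⁴ / (0.28)^2 = 3.4×10⁻⁴³
s = 2.3×10⁻¹⁵ mol/L

2.3×10⁻¹⁵ M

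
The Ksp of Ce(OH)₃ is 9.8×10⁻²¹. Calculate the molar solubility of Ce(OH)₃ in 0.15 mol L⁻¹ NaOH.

Ce(OH)₃(s) ⇌ Ce³⁺(aq) + 3 OH⁻(aq)
The solution already contains OH⁻ at 0.15 mol L⁻¹. Let s be the molar solubility of Ce(OH)₃.
[OH⁻] ≈ 0.15 mol L⁻¹ (common ion dominates); [Ce³⁺] = s.
Ksp = [Ce³⁺][OH⁻]^3 = s(0.15)^3
s = 9.8×10⁻²¹ / (0.15)^3 = 2.9×10⁻¹⁸
s = 2.9×10⁻¹⁸ mol L⁻¹

2.9×10⁻¹⁸ M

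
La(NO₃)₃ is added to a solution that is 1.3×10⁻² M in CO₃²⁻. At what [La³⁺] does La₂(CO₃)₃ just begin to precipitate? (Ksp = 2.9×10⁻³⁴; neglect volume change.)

Precipitation begins when Q = Ksp.
La₂(CO₃)₃(s) ⇌ 2 La³⁺(aq) + 3 CO₃²⁻(aq)
Ksp = [La³⁺]^2[CO₃²⁻]^3 = [La³⁺]^2(1.3×10⁻²)^3
[La³⁺]^2 = 2.9×10⁻³⁴ / (1.3×10⁻²)^3 = 1.3×10⁻²⁸
[La³⁺] = 1.1×10⁻¹⁴ M

1.1×10⁻¹⁴ M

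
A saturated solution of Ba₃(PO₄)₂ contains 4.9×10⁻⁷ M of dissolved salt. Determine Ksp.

Ba₃(PO₄)₂(s) ⇌ 3 Ba²⁺(aq) + 2 PO₄³⁻(aq)
Let s be the molar solubility. Then [Ba²⁺] = 3s and [PO₄³⁻] = 2s.
Ksp = [Ba²⁺]^3[PO₄³⁻]^2 = (3s)^3 · (2s)^2 = 108s^5
Ksp = 108 × (4.9×10⁻⁷)^5 = 3.1×10⁻³⁰

Ksp = 3.1×10⁻³⁰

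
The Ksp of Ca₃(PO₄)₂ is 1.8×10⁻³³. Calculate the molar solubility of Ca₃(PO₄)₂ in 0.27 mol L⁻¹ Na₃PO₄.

Ca₃(PO₄)₂(s) ⇌ 3 Ca²⁺(aq) + 2 PO₄³⁻(aq)
With PO₄³⁻ already at 0.27 mol L⁻¹ and s small, take [PO₄³⁻] ≈ 0.27 mol L⁻¹ and [Ca²⁺] = 3s.
Ksp = [Ca²⁺]^3[PO₄³⁻]^2 = (3s)^3(0.27)^2
(3s)^3 = 1.8×10⁻³³ / (0.27)^2 = 2.5×10⁻³²
s = 9.7×10⁻¹² mol L⁻¹

9.7×10⁻¹² M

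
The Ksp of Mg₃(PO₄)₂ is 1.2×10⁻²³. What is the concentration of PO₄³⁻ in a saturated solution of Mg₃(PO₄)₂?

Mg₃(PO₄)₂(s) ⇌ 3 Mg²⁺(aq) + 2 PO₄³⁻(aq)
For each mole of Mg₃(PO₄)₂ that dissolves per liter, [Mg²⁺] = 3s and [PO₄³⁻] = 2s; let s denote this solubility.
Ksp = [Mg²⁺]^3[PO₄³⁻]^2 = (3s)^3 · (2s)^2 = 108s^5 = 1.2×10⁻²³
s = 1.0×10⁻⁵ M
[PO₄³⁻] = 2s = 2.0×10⁻⁵ M

2.0×10⁻⁵ M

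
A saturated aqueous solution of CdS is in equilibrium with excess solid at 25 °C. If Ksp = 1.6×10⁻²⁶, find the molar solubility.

CdS(s) ⇌ Cd²⁺(aq) + S²⁻(aq)
For each mole of CdS that dissolves per liter, [Cd²⁺] = s and [S²⁻] = s; let s denote this solubility.
Ksp = [Cd²⁺][S²⁻] = s · s = s^2
s^2 = 1.6×10⁻²⁶
Taking the 2nd root, s = 1.3×10⁻¹³ M.

1.3×10⁻¹³ M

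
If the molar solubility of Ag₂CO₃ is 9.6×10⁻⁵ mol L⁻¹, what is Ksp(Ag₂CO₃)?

Ag₂CO₃(s) ⇌ 2 Ag⁺(aq) + CO₃²⁻(aq)
Let s be the molar solubility. Then [Ag⁺] = 2s and [CO₃²⁻] = s.
Ksp = [Ag⁺]^2[CO₃²⁻] = (2s)^2 · s = 4s^3
Ksp = 4 × (9.6×10⁻⁵)^3 = 3.5×10⁻¹²

Ksp = 3.5×10⁻¹²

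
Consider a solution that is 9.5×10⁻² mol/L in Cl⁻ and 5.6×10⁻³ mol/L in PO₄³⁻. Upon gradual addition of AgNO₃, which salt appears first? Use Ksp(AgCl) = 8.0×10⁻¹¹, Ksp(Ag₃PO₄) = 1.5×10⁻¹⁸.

AgCl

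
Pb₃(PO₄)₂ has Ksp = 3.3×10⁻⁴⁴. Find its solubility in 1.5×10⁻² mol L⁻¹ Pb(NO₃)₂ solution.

Pb₃(PO₄)₂(s) ⇌ 3 Pb²⁺(aq) + 2 PO₄³⁻(aq)
Pb²⁺ is already present at 1.5×10⁻² mol L⁻¹. If s mol/L of Pb₃(PO₄)₂ dissolves, [PO₄³⁻] = 2s while [Pb²⁺] ≈ 1.5×10⁻² mol L⁻¹.
Ksp = [Pb²⁺]^3[PO₄³⁻]^2 = (1.5×10⁻²)^3(2s)^2
(2s)^2 = 3.3×10⁻⁴⁴ / (1.5×10⁻²)^3 = 9.8×10⁻³⁹
s = 4.9×10⁻²⁰ mol L⁻¹

4.9×10⁻²⁰ M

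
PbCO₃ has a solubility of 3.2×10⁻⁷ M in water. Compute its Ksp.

Ksp = 1.0×10⁻¹³

PbCO₃(s) ⇌ Pb²⁺(aq) + CO₃²⁻(aq)
For each mole of PbCO₃ that dissolves per liter, [Pb²⁺] = s and [CO₃²⁻] = s; let s denote this solubility.
Ksp = [Pb²⁺][CO₃²⁻] = s · s = s^2
Ksp = (3.2×10⁻⁷)^2 = 1.0×10⁻¹³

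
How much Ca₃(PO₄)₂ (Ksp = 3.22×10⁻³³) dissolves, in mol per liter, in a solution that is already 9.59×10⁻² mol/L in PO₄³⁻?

2.35×10⁻¹¹ M

Ca₃(PO₄)₂(s) ⇌ 3 Ca²⁺(aq) + 2 PO₄³⁻(aq)
PO₄³⁻ is already present at 9.59×10⁻² mol/L. If s mol/L of Ca₃(PO₄)₂ dissolves, [Ca²⁺] = 3s while [PO₄³⁻] ≈ 9.59×10⁻² mol/L.
Ksp = [Ca²⁺]^3[PO₄³⁻]^2 = (3s)^3(9.59×10⁻²)^2
(3s)^3 = 3.22×10⁻³³ / (9.59×10⁻²)^2 = 3.50×10⁻³¹
s = 2.35×10⁻¹¹ mol/L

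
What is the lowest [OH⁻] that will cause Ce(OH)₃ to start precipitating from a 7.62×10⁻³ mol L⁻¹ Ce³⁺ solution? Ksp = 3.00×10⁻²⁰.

1.58×10⁻⁶ M

Precipitation of each salt begins when its ion product equals Ksp.
Ce(OH)₃(s) ⇌ Ce³⁺(aq) + 3 OH⁻(aq)
Ksp = [Ce³⁺][OH⁻]^3 = [OH⁻]^3(7.62×10⁻³)
[OH⁻]^3 = 3.00×10⁻²⁰ / (7.62×10⁻³) = 3.94×10⁻¹⁸
[OH⁻] = 1.58×10⁻⁶ mol L⁻¹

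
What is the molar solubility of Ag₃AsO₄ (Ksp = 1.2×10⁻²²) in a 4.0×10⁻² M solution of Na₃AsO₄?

4.8×10⁻⁸ M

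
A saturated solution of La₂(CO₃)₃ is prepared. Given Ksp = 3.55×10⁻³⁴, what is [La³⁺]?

1.60×10⁻⁷ M

La₂(CO₃)₃(s) ⇌ 2 La³⁺(aq) + 3 CO₃²⁻(aq)
If s mol/L of La₂(CO₃)₃ dissolves, [La³⁺] = 2s and [CO₃²⁻] = 3s.
Ksp = [La³⁺]^2[CO₃²⁻]^3 = (2s)^2 · (3s)^3 = 108s^5 = 3.55×10⁻³⁴
s = 8.00×10⁻⁸ M
[La³⁺] = 2s = 1.60×10⁻⁷ M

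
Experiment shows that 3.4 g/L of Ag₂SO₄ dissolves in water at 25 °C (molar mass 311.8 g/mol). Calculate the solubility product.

s = (3.4 g L⁻¹)/(311.8 g mol⁻¹) = 1.090×10⁻² M
Ag₂SO₄(s) ⇌ 2 Ag⁺(aq) + SO₄²⁻(aq)
With molar solubility s: [Ag⁺] = 2s, [SO₄²⁻] = s.
Ksp = [Ag⁺]^2[SO₄²⁻] = (2s)^2 · s = 4s^3
Ksp = 4 × (1.090×10⁻²)^3 = 5.2×10⁻⁶

Ksp = 5.2×10⁻⁶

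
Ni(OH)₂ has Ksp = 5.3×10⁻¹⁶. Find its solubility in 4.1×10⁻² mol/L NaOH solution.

3.2×10⁻¹³ M

Ni(OH)₂(s) ⇌ Ni²⁺(aq) + 2 OH⁻(aq)
With OH⁻ already at 4.1×10⁻² mol/L and s small, take [OH⁻] ≈ 4.1×10⁻² mol/L and [Ni²⁺] = s.
Ksp = [Ni²⁺][OH⁻]^2 = s(4.1×10⁻²)^2
s = 5.3×10⁻¹⁶ / (4.1×10⁻²)^2 = 3.2×10⁻¹³
s = 3.2×10⁻¹³ mol/L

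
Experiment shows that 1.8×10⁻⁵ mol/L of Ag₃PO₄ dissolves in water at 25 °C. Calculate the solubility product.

Ksp = 2.8×10⁻¹⁸

Ag₃PO₄(s) ⇌ 3 Ag⁺(aq) + PO₄³⁻(aq)
For each mole of Ag₃PO₄ that dissolves per liter, [Ag⁺] = 3s and [PO₄³⁻] = s; let s denote this solubility.
Ksp = [Ag⁺]^3[PO₄³⁻] = (3s)^3 · s = 27s^4
Ksp = 27 × (1.8×10⁻⁵)^4 = 2.8×10⁻¹⁸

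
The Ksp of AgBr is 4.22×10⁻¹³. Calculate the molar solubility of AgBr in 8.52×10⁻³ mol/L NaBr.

AgBr(s) ⇌ Ag⁺(aq) + Br⁻(aq)
With Br⁻ already at 8.52×10⁻³ mol/L and s small, take [Br⁻] ≈ 8.52×10⁻³ mol/L and [Ag⁺] = s.
Ksp = [Ag⁺][Br⁻] = s(8.52×10⁻³)
s = 4.22×10⁻¹³ / (8.52×10⁻³) = 4.95×10⁻¹¹
s = 4.95×10⁻¹¹ mol/L

4.95×10⁻¹¹ M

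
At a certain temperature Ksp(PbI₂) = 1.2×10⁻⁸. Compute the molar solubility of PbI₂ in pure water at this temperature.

1.4×10⁻³ M

PbI₂(s) ⇌ Pb²⁺(aq) + 2 I⁻(aq)
If s mol/L of PbI₂ dissolves, [Pb²⁺] = s and [I⁻] = 2s.
Ksp = [Pb²⁺][I⁻]^2 = s · (2s)^2 = 4s^3
4s^3 = 1.2×10⁻⁸  ⇒  s^3 = 3.0×10⁻⁹
s = 1.4×10⁻³ mol/L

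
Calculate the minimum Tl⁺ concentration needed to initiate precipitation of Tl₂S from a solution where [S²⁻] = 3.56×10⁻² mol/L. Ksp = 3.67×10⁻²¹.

3.21×10⁻¹⁰ M

A salt starts to precipitate once the ion product Q reaches its Ksp.
Tl₂S(s) ⇌ 2 Tl⁺(aq) + S²⁻(aq)
Ksp = [Tl⁺]^2[S²⁻] = [Tl⁺]^2(3.56×10⁻²)
[Tl⁺]^2 = 3.67×10⁻²¹ / (3.56×10⁻²) = 1.03×10⁻¹⁹
[Tl⁺] = 3.21×10⁻¹⁰ mol/L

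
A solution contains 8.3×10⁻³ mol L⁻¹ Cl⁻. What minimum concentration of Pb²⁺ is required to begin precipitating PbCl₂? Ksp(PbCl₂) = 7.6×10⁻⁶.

0.11 M

Precipitation begins when Q = Ksp.
PbCl₂(s) ⇌ Pb²⁺(aq) + 2 Cl⁻(aq)
Ksp = [Pb²⁺][Cl⁻]^2 = [Pb²⁺](8.3×10⁻³)^2
[Pb²⁺] = 7.6×10⁻⁶ / (8.3×10⁻³)^2 = 0.11
[Pb²⁺] = 0.11 mol L⁻¹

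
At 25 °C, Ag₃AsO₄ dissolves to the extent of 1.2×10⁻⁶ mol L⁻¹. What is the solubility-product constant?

Ksp = 5.6×10⁻²³

Ag₃AsO₄(s) ⇌ 3 Ag⁺(aq) + AsO₄³⁻(aq)
Call the molar solubility s, so that [Ag⁺] = 3s and [AsO₄³⁻] = s.
Ksp = [Ag⁺]^3[AsO₄³⁻] = (3s)^3 · s = 27s^4
Ksp = 27 × (1.2×10⁻⁶)^4 = 5.6×10⁻²³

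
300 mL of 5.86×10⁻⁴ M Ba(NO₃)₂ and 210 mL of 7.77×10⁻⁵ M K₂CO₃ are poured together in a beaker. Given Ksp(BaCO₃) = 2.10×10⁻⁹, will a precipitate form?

Yes

Total volume after mixing = 300 + 210 = 510 mL.
[Ba²⁺] = (5.86×10⁻⁴)(300)/510 = 3.45×10⁻⁴ M
[CO₃²⁻] = (7.77×10⁻⁵)(210)/510 = 3.20×10⁻⁵ M
Q = [Ba²⁺][CO₃²⁻] = 1.10×10⁻⁸
Because Q > Ksp (1.10×10⁻⁸ vs 2.10×10⁻⁹), a precipitate of BaCO₃ forms.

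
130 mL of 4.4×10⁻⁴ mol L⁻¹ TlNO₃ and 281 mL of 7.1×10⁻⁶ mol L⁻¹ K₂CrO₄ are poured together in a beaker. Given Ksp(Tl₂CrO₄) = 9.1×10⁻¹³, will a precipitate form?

The combined volume is 411 mL.
[Tl⁺] = (4.4×10⁻⁴)(130)/411 = 1.4×10⁻⁴ mol L⁻¹
[CrO₄²⁻] = (7.1×10⁻⁶)(281)/411 = 4.9×10⁻⁶ mol L⁻¹
Q = [Tl⁺]^2[CrO₄²⁻] = 9.4×10⁻¹⁴
Since Q (9.4×10⁻¹⁴) is less than Ksp (9.1×10⁻¹³), no Tl₂CrO₄ precipitates.

No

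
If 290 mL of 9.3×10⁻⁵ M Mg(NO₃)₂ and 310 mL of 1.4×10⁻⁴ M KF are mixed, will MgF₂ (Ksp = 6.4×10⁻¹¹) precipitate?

No

The combined volume is 600 mL.
[Mg²⁺] = (9.3×10⁻⁵)(290)/600 = 4.5×10⁻⁵ M
[F⁻] = (1.4×10⁻⁴)(310)/600 = 7.2×10⁻⁵ M
Q = [Mg²⁺][F⁻]^2 = 2.4×10⁻¹³
Q = 2.4×10⁻¹³ < Ksp = 6.4×10⁻¹¹, so the solution is unsaturated and no precipitate forms.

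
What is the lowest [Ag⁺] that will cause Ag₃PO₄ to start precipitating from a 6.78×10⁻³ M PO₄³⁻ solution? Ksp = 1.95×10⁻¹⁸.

Precipitation of each salt begins when its ion product equals Ksp.
Ag₃PO₄(s) ⇌ 3 Ag⁺(aq) + PO₄³⁻(aq)
Ksp = [Ag⁺]^3[PO₄³⁻] = [Ag⁺]^3(6.78×10⁻³)
[Ag⁺]^3 = 1.95×10⁻¹⁸ / (6.78×10⁻³) = 2.88×10⁻¹⁶
[Ag⁺] = 6.60×10⁻⁶ M

6.60×10⁻⁶ M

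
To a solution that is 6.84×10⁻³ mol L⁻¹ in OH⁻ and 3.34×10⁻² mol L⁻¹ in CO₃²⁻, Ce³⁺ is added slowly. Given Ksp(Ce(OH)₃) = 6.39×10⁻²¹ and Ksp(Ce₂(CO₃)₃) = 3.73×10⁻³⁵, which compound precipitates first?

Ce₂(CO₃)₃

A salt starts to precipitate once the ion product Q reaches its Ksp.
For Ce(OH)₃: [Ce³⁺] = (Ksp/[OH⁻]^3) = 2.00×10⁻¹⁴ mol L⁻¹
For Ce₂(CO₃)₃: [Ce³⁺] = (Ksp/[CO₃²⁻]^3)^(1/2) = 1.00×10⁻¹⁵ mol L⁻¹
The smaller threshold [Ce³⁺] is reached first, so Ce₂(CO₃)₃ precipitates first.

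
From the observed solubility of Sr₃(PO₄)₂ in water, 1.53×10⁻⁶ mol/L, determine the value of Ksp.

Ksp = 9.05×10⁻²⁸

Sr₃(PO₄)₂(s) ⇌ 3 Sr²⁺(aq) + 2 PO₄³⁻(aq)
Call the molar solubility s, so that [Sr²⁺] = 3s and [PO₄³⁻] = 2s.
Ksp = [Sr²⁺]^3[PO₄³⁻]^2 = (3s)^3 · (2s)^2 = 108s^5
Ksp = 108 × (1.53×10⁻⁶)^5 = 9.05×10⁻²⁸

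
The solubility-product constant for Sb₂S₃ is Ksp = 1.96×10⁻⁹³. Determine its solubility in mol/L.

1.13×10⁻¹⁹ M

Sb₂S₃(s) ⇌ 2 Sb³⁺(aq) + 3 S²⁻(aq)
For each mole of Sb₂S₃ that dissolves per liter, [Sb³⁺] = 2s and [S²⁻] = 3s; let s denote this solubility.
Ksp = [Sb³⁺]^2[S²⁻]^3 = (2s)^2 · (3s)^3 = 108s^5
108s^5 = 1.96×10⁻⁹³  ⇒  s^5 = 1.81×10⁻⁹⁵
s = (1.81×10⁻⁹⁵)^(1/5) = 1.13×10⁻¹⁹ mol L⁻¹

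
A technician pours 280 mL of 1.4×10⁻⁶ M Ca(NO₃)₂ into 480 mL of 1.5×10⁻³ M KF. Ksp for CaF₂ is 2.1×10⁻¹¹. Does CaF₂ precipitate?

Total volume after mixing = 280 + 480 = 760 mL.
[Ca²⁺] = (1.4×10⁻⁶)(280)/760 = 5.2×10⁻⁷ M
[F⁻] = (1.5×10⁻³)(480)/760 = 9.5×10⁻⁴ M
Q = [Ca²⁺][F⁻]^2 = 4.6×10⁻¹³
Q = 4.6×10⁻¹³ < Ksp = 2.1×10⁻¹¹, so the solution is unsaturated and no precipitate forms.

No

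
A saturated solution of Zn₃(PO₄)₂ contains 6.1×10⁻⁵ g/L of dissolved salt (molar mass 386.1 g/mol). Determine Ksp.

Ksp = 1.1×10⁻³²

s = (6.1×10⁻⁵ g L⁻¹)/(386.1 g mol⁻¹) = 1.580×10⁻⁷ M
Zn₃(PO₄)₂(s) ⇌ 3 Zn²⁺(aq) + 2 PO₄³⁻(aq)
Let s be the molar solubility. Then [Zn²⁺] = 3s and [PO₄³⁻] = 2s.
Ksp = [Zn²⁺]^3[PO₄³⁻]^2 = (3s)^3 · (2s)^2 = 108s^5
Ksp = 108 × (1.580×10⁻⁷)^5 = 1.1×10⁻³²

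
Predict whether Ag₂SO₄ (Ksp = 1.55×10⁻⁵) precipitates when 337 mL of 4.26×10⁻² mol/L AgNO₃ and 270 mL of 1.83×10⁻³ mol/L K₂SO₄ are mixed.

No

After mixing, V = 337 mL + 270 mL = 607 mL.
[Ag⁺] = (4.26×10⁻²)(337)/607 = 2.37×10⁻² mol/L
[SO₄²⁻] = (1.83×10⁻³)(270)/607 = 8.14×10⁻⁴ mol/L
Q = [Ag⁺]^2[SO₄²⁻] = 4.55×10⁻⁷
Since Q (4.55×10⁻⁷) is less than Ksp (1.55×10⁻⁵), no Ag₂SO₄ precipitates.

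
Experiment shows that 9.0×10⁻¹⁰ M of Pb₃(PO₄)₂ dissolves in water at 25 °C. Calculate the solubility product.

Pb₃(PO₄)₂(s) ⇌ 3 Pb²⁺(aq) + 2 PO₄³⁻(aq)
For each mole of Pb₃(PO₄)₂ that dissolves per liter, [Pb²⁺] = 3s and [PO₄³⁻] = 2s; let s denote this solubility.
Ksp = [Pb²⁺]^3[PO₄³⁻]^2 = (3s)^3 · (2s)^2 = 108s^5
Ksp = 108 × (9.0×10⁻¹⁰)^5 = 6.4×10⁻⁴⁴

Ksp = 6.4×10⁻⁴⁴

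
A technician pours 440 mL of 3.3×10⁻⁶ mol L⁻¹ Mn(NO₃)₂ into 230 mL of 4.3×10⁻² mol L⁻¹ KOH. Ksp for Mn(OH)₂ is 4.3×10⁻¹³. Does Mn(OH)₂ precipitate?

The combined volume is 670 mL.
[Mn²⁺] = (3.3×10⁻⁶)(440)/670 = 2.2×10⁻⁶ mol L⁻¹
[OH⁻] = (4.3×10⁻²)(230)/670 = 1.5×10⁻² mol L⁻¹
Q = [Mn²⁺][OH⁻]^2 = 4.7×10⁻¹⁰
Because Q > Ksp (4.7×10⁻¹⁰ vs 4.3×10⁻¹³), a precipitate of Mn(OH)₂ forms.

Yes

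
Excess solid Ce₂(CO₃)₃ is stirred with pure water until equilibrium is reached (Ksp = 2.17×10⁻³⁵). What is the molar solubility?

Ce₂(CO₃)₃(s) ⇌ 2 Ce³⁺(aq) + 3 CO₃²⁻(aq)
If s mol/L of Ce₂(CO₃)₃ dissolves, [Ce³⁺] = 2s and [CO₃²⁻] = 3s.
Ksp = [Ce³⁺]^2[CO₃²⁻]^3 = (2s)^2 · (3s)^3 = 108s^5
108s^5 = 2.17×10⁻³⁵  ⇒  s^5 = 2.01×10⁻³⁷
s = 4.58×10⁻⁸ mol/L

4.58×10⁻⁸ M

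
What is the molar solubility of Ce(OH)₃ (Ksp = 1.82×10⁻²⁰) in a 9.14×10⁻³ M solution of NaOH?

Ce(OH)₃(s) ⇌ Ce³⁺(aq) + 3 OH⁻(aq)
With OH⁻ already at 9.14×10⁻³ M and s small, take [OH⁻] ≈ 9.14×10⁻³ M and [Ce³⁺] = s.
Ksp = [Ce³⁺][OH⁻]^3 = s(9.14×10⁻³)^3
s = 1.82×10⁻²⁰ / (9.14×10⁻³)^3 = 2.38×10⁻¹⁴
s = 2.38×10⁻¹⁴ M

2.38×10⁻¹⁴ M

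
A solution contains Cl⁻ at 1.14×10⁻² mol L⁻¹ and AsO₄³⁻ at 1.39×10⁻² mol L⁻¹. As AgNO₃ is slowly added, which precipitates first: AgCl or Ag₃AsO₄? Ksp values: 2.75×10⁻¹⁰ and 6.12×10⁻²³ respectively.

Precipitation begins when Q = Ksp.
For AgCl: [Ag⁺] = (Ksp/[Cl⁻]) = 2.41×10⁻⁸ mol L⁻¹
For Ag₃AsO₄: [Ag⁺] = (Ksp/[AsO₄³⁻])^(1/3) = 1.64×10⁻⁷ mol L⁻¹
AgCl requires the lower [Ag⁺], so it precipitates first.

AgCl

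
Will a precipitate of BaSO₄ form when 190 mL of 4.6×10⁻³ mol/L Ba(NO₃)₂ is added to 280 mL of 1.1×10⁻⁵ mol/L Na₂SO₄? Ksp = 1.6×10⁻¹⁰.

Yes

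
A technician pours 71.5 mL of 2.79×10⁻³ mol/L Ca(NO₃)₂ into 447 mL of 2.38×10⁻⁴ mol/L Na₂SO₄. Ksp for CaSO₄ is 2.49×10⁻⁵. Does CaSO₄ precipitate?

The combined volume is 518.5 mL.
[Ca²⁺] = (2.79×10⁻³)(71.5)/518.5 = 3.85×10⁻⁴ mol/L
[SO₄²⁻] = (2.38×10⁻⁴)(447)/518.5 = 2.05×10⁻⁴ mol/L
Q = [Ca²⁺][SO₄²⁻] = 7.89×10⁻⁸
Q = 7.89×10⁻⁸ < Ksp = 2.49×10⁻⁵, so the solution is unsaturated and no precipitate forms.

No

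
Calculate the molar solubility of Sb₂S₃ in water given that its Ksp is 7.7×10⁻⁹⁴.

9.3×10⁻²⁰ M

Sb₂S₃(s) ⇌ 2 Sb³⁺(aq) + 3 S²⁻(aq)
Call the molar solubility s, so that [Sb³⁺] = 2s and [S²⁻] = 3s.
Ksp = [Sb³⁺]^2[S²⁻]^3 = (2s)^2 · (3s)^3 = 108s^5
108s^5 = 7.7×10⁻⁹⁴  ⇒  s^5 = 7.1×10⁻⁹⁶
Taking the 5th root, s = 9.3×10⁻²⁰ mol/L.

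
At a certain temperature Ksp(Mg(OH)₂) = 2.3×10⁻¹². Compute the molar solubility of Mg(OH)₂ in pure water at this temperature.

8.3×10⁻⁵ M

Mg(OH)₂(s) ⇌ Mg²⁺(aq) + 2 OH⁻(aq)
For each mole of Mg(OH)₂ that dissolves per liter, [Mg²⁺] = s and [OH⁻] = 2s; let s denote this solubility.
Ksp = [Mg²⁺][OH⁻]^2 = s · (2s)^2 = 4s^3
4s^3 = 2.3×10⁻¹²  ⇒  s^3 = 5.8×10⁻¹³
s = (5.8×10⁻¹³)^(1/3) = 8.3×10⁻⁵ mol L⁻¹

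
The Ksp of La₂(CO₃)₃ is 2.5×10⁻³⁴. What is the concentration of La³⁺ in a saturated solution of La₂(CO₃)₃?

La₂(CO₃)₃(s) ⇌ 2 La³⁺(aq) + 3 CO₃²⁻(aq)
Let s be the molar solubility. Then [La³⁺] = 2s and [CO₃²⁻] = 3s.
Ksp = [La³⁺]^2[CO₃²⁻]^3 = (2s)^2 · (3s)^3 = 108s^5 = 2.5×10⁻³⁴
s = 7.5×10⁻⁸ mol/L
[La³⁺] = 2s = 1.5×10⁻⁷ mol/L

1.5×10⁻⁷ M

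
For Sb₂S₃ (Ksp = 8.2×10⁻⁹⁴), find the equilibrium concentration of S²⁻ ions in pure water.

2.8×10⁻¹⁹ M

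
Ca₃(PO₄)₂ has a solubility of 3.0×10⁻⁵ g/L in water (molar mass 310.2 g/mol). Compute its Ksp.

s = (3.0×10⁻⁵ g L⁻¹)/(310.2 g mol⁻¹) = 9.671×10⁻⁸ M
Ca₃(PO₄)₂(s) ⇌ 3 Ca²⁺(aq) + 2 PO₄³⁻(aq)
For each mole of Ca₃(PO₄)₂ that dissolves per liter, [Ca²⁺] = 3s and [PO₄³⁻] = 2s; let s denote this solubility.
Ksp = [Ca²⁺]^3[PO₄³⁻]^2 = (3s)^3 · (2s)^2 = 108s^5
Ksp = 108 × (9.671×10⁻⁸)^5 = 9.1×10⁻³⁴

Ksp = 9.1×10⁻³⁴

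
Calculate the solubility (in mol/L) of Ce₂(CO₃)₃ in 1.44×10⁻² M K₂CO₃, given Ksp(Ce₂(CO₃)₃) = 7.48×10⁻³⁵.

2.50×10⁻¹⁵ M

Ce₂(CO₃)₃(s) ⇌ 2 Ce³⁺(aq) + 3 CO₃²⁻(aq)
The solution already contains CO₃²⁻ at 1.44×10⁻² M. Let s be the molar solubility of Ce₂(CO₃)₃.
[CO₃²⁻] ≈ 1.44×10⁻² M (common ion dominates); [Ce³⁺] = 2s.
Ksp = [Ce³⁺]^2[CO₃²⁻]^3 = (2s)^2(1.44×10⁻²)^3
(2s)^2 = 7.48×10⁻³⁵ / (1.44×10⁻²)^3 = 2.51×10⁻²⁹
s = 2.50×10⁻¹⁵ M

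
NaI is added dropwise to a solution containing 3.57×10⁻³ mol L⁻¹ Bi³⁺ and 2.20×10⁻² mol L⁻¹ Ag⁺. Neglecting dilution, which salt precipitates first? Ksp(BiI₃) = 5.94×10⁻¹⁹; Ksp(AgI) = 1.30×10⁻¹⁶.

AgI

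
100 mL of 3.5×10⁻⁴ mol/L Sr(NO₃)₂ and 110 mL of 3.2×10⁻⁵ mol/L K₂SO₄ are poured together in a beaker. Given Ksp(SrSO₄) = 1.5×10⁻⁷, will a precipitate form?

No

The combined volume is 210 mL.
[Sr²⁺] = (3.5×10⁻⁴)(100)/210 = 1.7×10⁻⁴ mol/L
[SO₄²⁻] = (3.2×10⁻⁵)(110)/210 = 1.7×10⁻⁵ mol/L
Q = [Sr²⁺][SO₄²⁻] = 2.8×10⁻⁹
Q < Ksp (2.8×10⁻⁹ vs 1.5×10⁻⁷); the solution remains unsaturated and no precipitate forms.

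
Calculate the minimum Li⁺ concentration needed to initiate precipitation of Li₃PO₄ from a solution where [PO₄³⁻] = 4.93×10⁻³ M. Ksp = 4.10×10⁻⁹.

9.40×10⁻³ M

Precipitation begins when Q = Ksp.
Li₃PO₄(s) ⇌ 3 Li⁺(aq) + PO₄³⁻(aq)
Ksp = [Li⁺]^3[PO₄³⁻] = [Li⁺]^3(4.93×10⁻³)
[Li⁺]^3 = 4.10×10⁻⁹ / (4.93×10⁻³) = 8.32×10⁻⁷
[Li⁺] = 9.40×10⁻³ M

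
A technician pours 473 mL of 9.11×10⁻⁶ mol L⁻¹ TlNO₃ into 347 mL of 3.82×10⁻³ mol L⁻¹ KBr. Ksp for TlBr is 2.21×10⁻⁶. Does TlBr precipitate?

No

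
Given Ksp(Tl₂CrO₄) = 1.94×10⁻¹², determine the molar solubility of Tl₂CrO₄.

Tl₂CrO₄(s) ⇌ 2 Tl⁺(aq) + CrO₄²⁻(aq)
Call the molar solubility s, so that [Tl⁺] = 2s and [CrO₄²⁻] = s.
Ksp = [Tl⁺]^2[CrO₄²⁻] = (2s)^2 · s = 4s^3
4s^3 = 1.94×10⁻¹²  ⇒  s^3 = 4.85×10⁻¹³
Taking the 3rd root, s = 7.86×10⁻⁵ mol L⁻¹.

7.86×10⁻⁵ M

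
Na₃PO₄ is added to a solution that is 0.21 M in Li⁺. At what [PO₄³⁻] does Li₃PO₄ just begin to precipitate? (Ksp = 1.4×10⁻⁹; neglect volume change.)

Each salt precipitates once Q = Ksp for that salt.
Li₃PO₄(s) ⇌ 3 Li⁺(aq) + PO₄³⁻(aq)
Ksp = [Li⁺]^3[PO₄³⁻] = [PO₄³⁻](0.21)^3
[PO₄³⁻] = 1.4×10⁻⁹ / (0.21)^3 = 1.5×10⁻⁷
[PO₄³⁻] = 1.5×10⁻⁷ M

1.5×10⁻⁷ M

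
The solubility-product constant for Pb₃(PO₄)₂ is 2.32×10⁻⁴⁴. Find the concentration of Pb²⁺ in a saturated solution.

2.21×10⁻⁹ M

Pb₃(PO₄)₂(s) ⇌ 3 Pb²⁺(aq) + 2 PO₄³⁻(aq)
With molar solubility s: [Pb²⁺] = 3s, [PO₄³⁻] = 2s.
Ksp = [Pb²⁺]^3[PO₄³⁻]^2 = (3s)^3 · (2s)^2 = 108s^5 = 2.32×10⁻⁴⁴
s = 7.35×10⁻¹⁰ M
[Pb²⁺] = 3s = 2.21×10⁻⁹ M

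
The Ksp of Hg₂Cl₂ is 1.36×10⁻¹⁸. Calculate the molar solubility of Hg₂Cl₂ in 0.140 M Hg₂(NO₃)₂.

1.56×10⁻⁹ M

Hg₂Cl₂(s) ⇌ Hg₂²⁺(aq) + 2 Cl⁻(aq)
The solution already contains Hg₂²⁺ at 0.140 M. Let s be the molar solubility of Hg₂Cl₂.
[Hg₂²⁺] ≈ 0.140 M (common ion dominates); [Cl⁻] = 2s.
Ksp = [Hg₂²⁺][Cl⁻]^2 = (0.140)(2s)^2
(2s)^2 = 1.36×10⁻¹⁸ / (0.140) = 9.71×10⁻¹⁸
s = 1.56×10⁻⁹ M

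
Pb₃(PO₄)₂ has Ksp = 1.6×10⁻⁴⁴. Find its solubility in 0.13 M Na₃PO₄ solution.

Pb₃(PO₄)₂(s) ⇌ 3 Pb²⁺(aq) + 2 PO₄³⁻(aq)
The solution already contains PO₄³⁻ at 0.13 M. Let s be the molar solubility of Pb₃(PO₄)₂.
[PO₄³⁻] ≈ 0.13 M (common ion dominates); [Pb²⁺] = 3s.
Ksp = [Pb²⁺]^3[PO₄³⁻]^2 = (3s)^3(0.13)^2
(3s)^3 = 1.6×10⁻⁴⁴ / (0.13)^2 = 9.5×10⁻⁴³
s = 3.3×10⁻¹⁵ M

3.3×10⁻¹⁵ M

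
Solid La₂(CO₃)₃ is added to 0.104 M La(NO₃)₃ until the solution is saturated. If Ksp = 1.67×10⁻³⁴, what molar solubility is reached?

La₂(CO₃)₃(s) ⇌ 2 La³⁺(aq) + 3 CO₃²⁻(aq)
The solution already contains La³⁺ at 0.104 M. Let s be the molar solubility of La₂(CO₃)₃.
[La³⁺] ≈ 0.104 M (common ion dominates); [CO₃²⁻] = 3s.
Ksp = [La³⁺]^2[CO₃²⁻]^3 = (0.104)^2(3s)^3
(3s)^3 = 1.67×10⁻³⁴ / (0.104)^2 = 1.54×10⁻³²
s = 8.30×10⁻¹² M

8.30×10⁻¹² M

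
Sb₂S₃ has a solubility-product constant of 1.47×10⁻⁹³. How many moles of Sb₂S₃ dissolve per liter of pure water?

Sb₂S₃(s) ⇌ 2 Sb³⁺(aq) + 3 S²⁻(aq)
Let s be the molar solubility. Then [Sb³⁺] = 2s and [S²⁻] = 3s.
Ksp = [Sb³⁺]^2[S²⁻]^3 = (2s)^2 · (3s)^3 = 108s^5
108s^5 = 1.47×10⁻⁹³  ⇒  s^5 = 1.36×10⁻⁹⁵
s = 1.06×10⁻¹⁹ M

1.06×10⁻¹⁹ M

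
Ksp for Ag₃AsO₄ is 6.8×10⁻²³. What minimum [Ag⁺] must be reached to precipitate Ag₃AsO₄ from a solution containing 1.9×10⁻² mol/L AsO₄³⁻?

The threshold for precipitation is Q = Ksp.
Ag₃AsO₄(s) ⇌ 3 Ag⁺(aq) + AsO₄³⁻(aq)
Ksp = [Ag⁺]^3[AsO₄³⁻] = [Ag⁺]^3(1.9×10⁻²)
[Ag⁺]^3 = 6.8×10⁻²³ / (1.9×10⁻²) = 3.6×10⁻²¹
[Ag⁺] = 1.5×10⁻⁷ mol/L

1.5×10⁻⁷ M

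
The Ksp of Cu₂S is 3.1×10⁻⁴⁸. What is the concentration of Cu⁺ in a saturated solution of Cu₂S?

Cu₂S(s) ⇌ 2 Cu⁺(aq) + S²⁻(aq)
Call the molar solubility s, so that [Cu⁺] = 2s and [S²⁻] = s.
Ksp = [Cu⁺]^2[S²⁻] = (2s)^2 · s = 4s^3 = 3.1×10⁻⁴⁸
s = 9.2×10⁻¹⁷ mol L⁻¹
[Cu⁺] = 2s = 1.8×10⁻¹⁶ mol L⁻¹

1.8×10⁻¹⁶ M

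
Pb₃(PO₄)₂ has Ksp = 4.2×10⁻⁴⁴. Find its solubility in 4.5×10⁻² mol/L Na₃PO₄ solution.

9.2×10⁻¹⁵ M

Pb₃(PO₄)₂(s) ⇌ 3 Pb²⁺(aq) + 2 PO₄³⁻(aq)
Let s be the solubility of Pb₃(PO₄)₂ here. The common ion gives [PO₄³⁻] ≈ 4.5×10⁻² mol/L, and [Pb²⁺] = 3s.
Ksp = [Pb²⁺]^3[PO₄³⁻]^2 = (3s)^3(4.5×10⁻²)^2
(3s)^3 = 4.2×10⁻⁴⁴ / (4.5×10⁻²)^2 = 2.1×10⁻⁴¹
s = 9.2×10⁻¹⁵ mol/L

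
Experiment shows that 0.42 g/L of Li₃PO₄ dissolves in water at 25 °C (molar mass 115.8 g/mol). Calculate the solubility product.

s = (0.42 g L⁻¹)/(115.8 g mol⁻¹) = 3.627×10⁻³ M
Li₃PO₄(s) ⇌ 3 Li⁺(aq) + PO₄³⁻(aq)
Let s be the molar solubility. Then [Li⁺] = 3s and [PO₄³⁻] = s.
Ksp = [Li⁺]^3[PO₄³⁻] = (3s)^3 · s = 27s^4
Ksp = 27 × (3.627×10⁻³)^4 = 4.7×10⁻⁹

Ksp = 4.7×10⁻⁹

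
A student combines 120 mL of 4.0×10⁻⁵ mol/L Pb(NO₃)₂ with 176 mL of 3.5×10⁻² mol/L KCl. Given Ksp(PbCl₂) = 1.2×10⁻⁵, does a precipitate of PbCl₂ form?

No

After mixing, V = 120 mL + 176 mL = 296 mL.
[Pb²⁺] = (4.0×10⁻⁵)(120)/296 = 1.6×10⁻⁵ mol/L
[Cl⁻] = (3.5×10⁻²)(176)/296 = 2.1×10⁻² mol/L
Q = [Pb²⁺][Cl⁻]^2 = 7.0×10⁻⁹
Since Q (7.0×10⁻⁹) is less than Ksp (1.2×10⁻⁵), no PbCl₂ precipitates.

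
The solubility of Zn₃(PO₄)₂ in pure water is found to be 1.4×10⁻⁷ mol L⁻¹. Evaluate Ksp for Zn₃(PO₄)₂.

Ksp = 5.8×10⁻³³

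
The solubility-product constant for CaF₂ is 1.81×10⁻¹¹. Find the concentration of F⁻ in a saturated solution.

3.31×10⁻⁴ M

CaF₂(s) ⇌ Ca²⁺(aq) + 2 F⁻(aq)
With molar solubility s: [Ca²⁺] = s, [F⁻] = 2s.
Ksp = [Ca²⁺][F⁻]^2 = s · (2s)^2 = 4s^3 = 1.81×10⁻¹¹
s = 1.65×10⁻⁴ mol L⁻¹
[F⁻] = 2s = 3.31×10⁻⁴ mol L⁻¹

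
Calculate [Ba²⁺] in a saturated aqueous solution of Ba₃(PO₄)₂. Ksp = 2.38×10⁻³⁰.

Ba₃(PO₄)₂(s) ⇌ 3 Ba²⁺(aq) + 2 PO₄³⁻(aq)
Let s be the molar solubility. Then [Ba²⁺] = 3s and [PO₄³⁻] = 2s.
Ksp = [Ba²⁺]^3[PO₄³⁻]^2 = (3s)^3 · (2s)^2 = 108s^5 = 2.38×10⁻³⁰
s = 4.66×10⁻⁷ M
[Ba²⁺] = 3s = 1.40×10⁻⁶ M

1.40×10⁻⁶ M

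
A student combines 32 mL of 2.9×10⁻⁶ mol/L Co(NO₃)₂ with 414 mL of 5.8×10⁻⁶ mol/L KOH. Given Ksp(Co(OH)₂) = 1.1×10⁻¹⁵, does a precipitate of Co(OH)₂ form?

No

After mixing, V = 32 mL + 414 mL = 446 mL.
[Co²⁺] = (2.9×10⁻⁶)(32)/446 = 2.1×10⁻⁷ mol/L
[OH⁻] = (5.8×10⁻⁶)(414)/446 = 5.4×10⁻⁶ mol/L
Q = [Co²⁺][OH⁻]^2 = 6.0×10⁻¹⁸
Q < Ksp (6.0×10⁻¹⁸ vs 1.1×10⁻¹⁵); the solution remains unsaturated and no precipitate forms.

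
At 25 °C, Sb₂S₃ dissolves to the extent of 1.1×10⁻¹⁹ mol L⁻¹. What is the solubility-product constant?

Ksp = 1.7×10⁻⁹³

Sb₂S₃(s) ⇌ 2 Sb³⁺(aq) + 3 S²⁻(aq)
If s mol/L of Sb₂S₃ dissolves, [Sb³⁺] = 2s and [S²⁻] = 3s.
Ksp = [Sb³⁺]^2[S²⁻]^3 = (2s)^2 · (3s)^3 = 108s^5
Ksp = 108 × (1.1×10⁻¹⁹)^5 = 1.7×10⁻⁹³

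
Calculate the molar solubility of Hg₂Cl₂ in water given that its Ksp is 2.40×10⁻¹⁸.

8.43×10⁻⁷ M

Hg₂Cl₂(s) ⇌ Hg₂²⁺(aq) + 2 Cl⁻(aq)
For each mole of Hg₂Cl₂ that dissolves per liter, [Hg₂²⁺] = s and [Cl⁻] = 2s; let s denote this solubility.
Ksp = [Hg₂²⁺][Cl⁻]^2 = s · (2s)^2 = 4s^3
4s^3 = 2.40×10⁻¹⁸  ⇒  s^3 = 6.00×10⁻¹⁹
s = (6.00×10⁻¹⁹)^(1/3) = 8.43×10⁻⁷ M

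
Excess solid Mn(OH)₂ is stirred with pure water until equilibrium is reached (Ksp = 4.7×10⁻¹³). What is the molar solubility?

4.9×10⁻⁵ M

Mn(OH)₂(s) ⇌ Mn²⁺(aq) + 2 OH⁻(aq)
Let s be the molar solubility. Then [Mn²⁺] = s and [OH⁻] = 2s.
Ksp = [Mn²⁺][OH⁻]^2 = s · (2s)^2 = 4s^3
4s^3 = 4.7×10⁻¹³  ⇒  s^3 = 1.2×10⁻¹³
Taking the 3rd root, s = 4.9×10⁻⁵ M.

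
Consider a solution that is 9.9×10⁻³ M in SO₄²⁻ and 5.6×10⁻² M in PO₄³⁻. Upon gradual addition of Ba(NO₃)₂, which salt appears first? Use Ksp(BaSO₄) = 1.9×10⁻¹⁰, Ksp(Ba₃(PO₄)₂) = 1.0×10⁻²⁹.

Ba₃(PO₄)₂

Precipitation of each salt begins when its ion product equals Ksp.
For BaSO₄: [Ba²⁺] = (Ksp/[SO₄²⁻]) = 1.9×10⁻⁸ M
For Ba₃(PO₄)₂: [Ba²⁺] = (Ksp/[PO₄³⁻]^2)^(1/3) = 1.5×10⁻⁹ M
The smaller threshold [Ba²⁺] is reached first, so Ba₃(PO₄)₂ precipitates first.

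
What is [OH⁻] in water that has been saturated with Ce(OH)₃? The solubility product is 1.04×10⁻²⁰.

Ce(OH)₃(s) ⇌ Ce³⁺(aq) + 3 OH⁻(aq)
Let s be the molar solubility. Then [Ce³⁺] = s and [OH⁻] = 3s.
Ksp = [Ce³⁺][OH⁻]^3 = s · (3s)^3 = 27s^4 = 1.04×10⁻²⁰
s = 4.43×10⁻⁶ M
[OH⁻] = 3s = 1.33×10⁻⁵ M

1.33×10⁻⁵ M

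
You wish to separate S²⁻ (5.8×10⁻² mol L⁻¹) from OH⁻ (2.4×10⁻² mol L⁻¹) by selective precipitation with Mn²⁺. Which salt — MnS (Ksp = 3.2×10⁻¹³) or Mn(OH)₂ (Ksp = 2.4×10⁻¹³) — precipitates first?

Precipitation of each salt begins when its ion product equals Ksp.
For MnS: [Mn²⁺] = (Ksp/[S²⁻]) = 5.5×10⁻¹² mol L⁻¹
For Mn(OH)₂: [Mn²⁺] = (Ksp/[OH⁻]^2) = 4.2×10⁻¹⁰ mol L⁻¹
Since MnS needs less Mn²⁺ to reach saturation, it precipitates first.

MnS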